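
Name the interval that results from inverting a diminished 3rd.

A6

Interval numbers invert to sum to nine: 3 + 6 = 9, so a third inverts to a sixth.
The quality also flips — diminished becomes augmented — giving an augmented sixth.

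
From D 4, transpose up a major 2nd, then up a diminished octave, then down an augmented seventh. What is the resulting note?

F double-flat 4

A major second up from D4 is E4.
E4 up a diminished octave → Eb5 (11 semitones).
An augmented seventh down from Eb5 is Fbb4.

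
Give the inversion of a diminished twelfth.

First reduce the compound diminished twelfth to its simple form, a diminished fifth.
Interval numbers invert to sum to nine: 5 + 4 = 9, so a fifth inverts to a fourth.
Quality inverts too: diminished becomes augmented. That makes the inversion an augmented fourth.

A4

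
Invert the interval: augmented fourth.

diminished fifth

Interval numbers invert to sum to nine: 4 + 5 = 9, so a fourth inverts to a fifth.
And augmented becomes diminished under inversion, so we get a diminished fifth.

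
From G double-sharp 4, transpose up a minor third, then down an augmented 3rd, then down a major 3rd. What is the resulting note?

A minor third up from G##4 is B#4.
Down an augmented third from B#4: G4 (5 semitones down).
G4 down a major third → Eb4 (4 semitones).

E flat 4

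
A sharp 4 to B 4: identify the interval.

A to B spans two letter names (A-B): a second.
At 1 semitone, A#4→B4 falls one short of a major second: minor.

m2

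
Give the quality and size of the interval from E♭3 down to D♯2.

Descending from Eb3 to D#2 is the same interval as ascending D#2 to Eb3.
D to E spans two letter names (D-E), plus an octave — that makes it a ninth of some quality.
A major ninth would be 14 semitones; D#2 to Eb3 is 12, two semitones narrower, so the interval is diminished.

diminished ninth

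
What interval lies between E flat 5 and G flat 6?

minor 10th

E to G spans three letter names (E-F-G), plus an octave — that makes it a tenth of some quality.
At 15 semitones, Eb5→Gb6 falls one short of a major tenth: minor.
(Equivalently, a compound minor third: a minor third plus an octave.)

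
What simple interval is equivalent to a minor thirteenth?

Take out an octave (7 from the number): 13 − 7 = 6.
So a minor thirteenth is an octave plus a minor sixth. The quality is unchanged.

minor 6th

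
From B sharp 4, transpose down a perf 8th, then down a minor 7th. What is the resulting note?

C double-sharp 3

B#4 down a perfect octave → B#3 (12 semitones).
A minor seventh down from B#3 is C##3.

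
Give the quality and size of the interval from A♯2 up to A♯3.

perfect octave

A to A is the same letter name, plus an octave — that makes it an octave of some quality.
The perfect octave spans 12 semitones, and A#2 to A#3 is exactly 12 semitones — so this is a perfect octave.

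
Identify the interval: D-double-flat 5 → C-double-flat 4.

major ninth

Descending from Dbb5 to Cbb4 is the same interval as ascending Cbb4 to Dbb5.
C to D spans two letter names (C-D), plus an octave: a ninth.
The major ninth spans 14 semitones, and Cbb4 to Dbb5 is exactly 14 semitones — so this is a major ninth.
(Equivalently, a compound major second: a major second plus an octave.)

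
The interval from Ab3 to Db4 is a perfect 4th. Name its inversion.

The rule of nine gives the new number: 9 − 4 = 5, so a fourth becomes a fifth.
And perfect stays perfect under inversion, so we get a perfect fifth.

P5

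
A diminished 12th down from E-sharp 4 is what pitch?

Five letters down from E (plus an octave) reaches A.
Moving 18 semitones down from E#4 (the size of a diminished twelfth) reaches A##2.

A-double-sharp 2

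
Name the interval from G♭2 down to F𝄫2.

augmented 2nd

Descending from Gb2 to Fbb2 is the same interval as ascending Fbb2 to Gb2.
F to G spans two letter names (F-G): a second.
A major second would be 2 semitones; Fbb2 to Gb2 is 3, one semitone wider, so the interval is augmented.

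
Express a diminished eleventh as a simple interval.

Each octave removed subtracts seven from the number: 11 − 7 = 4.
Quality carries through unchanged, so the simple form is a diminished fourth.

diminished 4th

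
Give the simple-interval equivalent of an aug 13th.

A6

Each octave removed subtracts seven from the number: 13 − 7 = 6.
Quality carries through unchanged, so the simple form is an augmented sixth.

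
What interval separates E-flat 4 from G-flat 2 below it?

Descending from Eb4 to Gb2 is the same interval as ascending Gb2 to Eb4.
G to E spans six letter names (G-A-B-C-D-E), plus an octave — that makes it a thirteenth of some quality.
Counting semitones, Gb2→Eb4 is 21, which is the major thirteenth.
(Equivalently, a compound major sixth: a major sixth plus an octave.)

major thirteenth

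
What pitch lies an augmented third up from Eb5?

G#5

Three letter names up from E: G.
Moving 5 semitones up from Eb5 (the size of an augmented third) reaches G#5.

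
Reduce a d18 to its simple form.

Take out 2 octaves (14 from the number): 18 − 14 = 4.
That makes a diminished eighteenth a compound diminished fourth — 2 octaves plus a diminished fourth.

d4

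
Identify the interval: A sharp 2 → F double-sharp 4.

major 13th

A to F spans six letter names (A-B-C-D-E-F), plus an octave — that makes it a thirteenth of some quality.
Counting semitones, A#2→F##4 is 21, which is the major thirteenth.
(Equivalently, a compound major sixth: a major sixth plus an octave.)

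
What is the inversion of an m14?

major 2nd

First reduce the compound minor fourteenth to its simple form, a minor seventh.
Interval numbers invert to sum to nine: 7 + 2 = 9, so a seventh inverts to a second.
Quality inverts too: minor becomes major. That makes the inversion a major second.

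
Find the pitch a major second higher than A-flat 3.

The second takes the letter from A up to B.
A major second is 2 semitones; 2 semitones up from Ab3 gives Bb3.

B-flat 3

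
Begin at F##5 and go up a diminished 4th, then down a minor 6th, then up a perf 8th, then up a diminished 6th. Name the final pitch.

Up a diminished fourth from F##5: B5 (4 semitones up).
Down a minor sixth from B5: D#5 (8 semitones down).
D#5 up a perfect octave → D#6 (12 semitones).
D#6 up a diminished sixth → Bb6 (7 semitones).

Bb6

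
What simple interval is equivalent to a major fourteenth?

major 7th

Take out an octave (7 from the number): 14 − 7 = 7.
So a major fourteenth is an octave plus a major seventh. The quality is unchanged.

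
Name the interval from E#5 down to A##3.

Descending from E#5 to A##3 is the same interval as ascending A##3 to E#5.
A to E spans five letter names (A-B-C-D-E), plus an octave: a twelfth.
A perfect twelfth would be 19 semitones; A##3 to E#5 is 18, one semitone narrower, so the interval is diminished.
(Equivalently, a compound diminished fifth: a diminished fifth plus an octave.)

d12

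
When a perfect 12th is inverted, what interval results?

First reduce the compound perfect twelfth to its simple form, a perfect fifth.
Inverted interval numbers add to nine, so a fifth pairs with a fourth (5 + 4 = 9).
Quality inverts too: perfect stays perfect. That makes the inversion a perfect fourth.

perfect fourth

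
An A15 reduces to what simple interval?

augmented octave

Take out an octave (7 from the number): 15 − 7 = 8.
So an augmented fifteenth is an octave plus an augmented octave. The quality is unchanged.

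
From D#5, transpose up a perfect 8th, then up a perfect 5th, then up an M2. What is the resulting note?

A perfect octave up from D#5 is D#6.
Up a perfect fifth from D#6: A#6 (7 semitones up).
A#6 up a major second → B#6 (2 semitones).

B#6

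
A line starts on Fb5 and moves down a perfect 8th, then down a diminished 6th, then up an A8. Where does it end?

Fb5 down a perfect octave → Fb4 (12 semitones).
Fb4 down a diminished sixth → A3 (7 semitones).
A3 up an augmented octave → A#4 (13 semitones).

A#4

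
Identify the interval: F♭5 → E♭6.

F to E spans seven letter names (F-G-A-B-C-D-E), so the interval is some kind of seventh.
The major seventh spans 11 semitones, and Fb5 to Eb6 is exactly 11 semitones — so this is a major seventh.

M7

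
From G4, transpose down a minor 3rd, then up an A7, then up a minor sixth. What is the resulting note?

B#5

A minor third down from G4 is E4.
Up an augmented seventh from E4: D##5 (12 semitones up).
Up a minor sixth from D##5: B#5 (8 semitones up).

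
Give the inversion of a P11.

First reduce the compound perfect eleventh to its simple form, a perfect fourth.
The rule of nine gives the new number: 9 − 4 = 5, so a fourth becomes a fifth.
The quality also flips — perfect stays perfect — giving a perfect fifth.

perfect 5th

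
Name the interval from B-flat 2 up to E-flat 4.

B to E spans four letter names (B-C-D-E), plus an octave: an eleventh.
Counting semitones, Bb2→Eb4 is 17, which is the perfect eleventh.
(Equivalently, a compound perfect fourth: a perfect fourth plus an octave.)

P11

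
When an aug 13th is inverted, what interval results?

diminished third

First reduce the compound augmented thirteenth to its simple form, an augmented sixth.
Interval numbers invert to sum to nine: 6 + 3 = 9, so a sixth inverts to a third.
The quality also flips — augmented becomes diminished — giving a diminished third.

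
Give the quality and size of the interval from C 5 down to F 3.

P12

Descending from C5 to F3 is the same interval as ascending F3 to C5.
F to C spans five letter names (F-G-A-B-C), plus an octave — that makes it a twelfth of some quality.
Counting semitones, F3→C5 is 19, which is the perfect twelfth.
(Equivalently, a compound perfect fifth: a perfect fifth plus an octave.)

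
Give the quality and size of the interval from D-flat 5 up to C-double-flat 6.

D to C spans seven letter names (D-E-F-G-A-B-C): a seventh.
The major seventh is 11 semitones; here we have 9, two semitones narrower: diminished.

d7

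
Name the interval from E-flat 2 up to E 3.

E to E is the same letter name, plus an octave: an octave.
A perfect octave would be 12 semitones; Eb2 to E3 is 13, one semitone wider, so the interval is augmented.

augmented octave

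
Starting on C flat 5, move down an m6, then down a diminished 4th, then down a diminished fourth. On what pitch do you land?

A minor sixth down from Cb5 is Eb4.
A diminished fourth down from Eb4 is B3.
A diminished fourth down from B3 is F##3.

F double-sharp 3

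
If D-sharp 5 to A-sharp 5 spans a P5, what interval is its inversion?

P4

The rule of nine gives the new number: 9 − 5 = 4, so a fifth becomes a fourth.
The quality also flips — perfect stays perfect — giving a perfect fourth.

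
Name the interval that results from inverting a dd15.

First reduce the compound doubly diminished fifteenth to its simple form, a doubly diminished octave.
The rule of nine gives the new number: 9 − 8 = 1, so an octave becomes a unison.
The quality also flips — doubly diminished becomes doubly augmented — giving a doubly augmented unison.

AA1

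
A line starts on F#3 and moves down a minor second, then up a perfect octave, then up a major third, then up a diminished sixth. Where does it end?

F#3 down a minor second → E#3 (1 semitone).
Up a perfect octave from E#3: E#4 (12 semitones up).
A major third up from E#4 is G##4.
Up a diminished sixth from G##4: E5 (7 semitones up).

E5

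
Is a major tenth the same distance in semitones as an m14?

A major tenth spans 16 semitones; a minor fourteenth spans 22 semitones. They differ by 6.

No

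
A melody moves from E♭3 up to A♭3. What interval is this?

perfect 4th

E to A spans four letter names (E-F-G-A), so the interval is some kind of fourth.
Counting semitones, Eb3→Ab3 is 5, which is the perfect fourth.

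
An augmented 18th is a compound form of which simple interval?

A4

Take out 2 octaves (14 from the number): 18 − 14 = 4.
So an augmented eighteenth is 2 octaves plus an augmented fourth. The quality is unchanged.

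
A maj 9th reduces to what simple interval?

Subtracting seven from the interval number removes an octave: 9 − 7 = 2.
So a major ninth is an octave plus a major second. The quality is unchanged.

major second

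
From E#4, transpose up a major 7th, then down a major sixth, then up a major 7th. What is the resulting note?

Up a major seventh from E#4: D##5 (11 semitones up).
D##5 down a major sixth → F##4 (9 semitones).
Up a major seventh from F##4: E##5 (11 semitones up).

E##5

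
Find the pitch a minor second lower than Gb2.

The second takes the letter from G down to F.
Moving 1 semitone down from Gb2 (the size of a minor second) reaches F2.

F2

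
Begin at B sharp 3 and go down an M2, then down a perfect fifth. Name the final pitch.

Down a major second from B#3: A#3 (2 semitones down).
A perfect fifth down from A#3 is D#3.

D sharp 3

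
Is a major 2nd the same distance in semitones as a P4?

A major second is 2 semitones but a perfect fourth is 5 semitones — different sizes.

No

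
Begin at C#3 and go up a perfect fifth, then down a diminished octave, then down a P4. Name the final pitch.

D##2

A perfect fifth up from C#3 is G#3.
A diminished octave down from G#3 is G##2.
A perfect fourth down from G##2 is D##2.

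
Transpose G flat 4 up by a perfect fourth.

The fourth takes the letter from G up to C.
A perfect fourth spans 5 semitones, so from Gb4 the target pitch is Cb5.

C flat 5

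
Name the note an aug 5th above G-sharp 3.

D-double-sharp 4

The fifth takes the letter from G up to D.
An augmented fifth is 8 semitones; 8 semitones up from G#3 gives D##4.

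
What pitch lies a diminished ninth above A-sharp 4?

B-flat 5

Two letters up from A (plus an octave) reaches B.
A diminished ninth is 12 semitones; 12 semitones up from A#4 gives Bb5.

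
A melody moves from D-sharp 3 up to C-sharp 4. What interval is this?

minor seventh

D to C spans seven letter names (D-E-F-G-A-B-C) — that makes it a seventh of some quality.
A major seventh would be 11 semitones, but D#3 to C#4 is 10 — one semitone narrower, making it a minor seventh.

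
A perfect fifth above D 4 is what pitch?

A 4

The fifth takes the letter from D up to A.
A perfect fifth is 7 semitones; 7 semitones up from D4 gives A4.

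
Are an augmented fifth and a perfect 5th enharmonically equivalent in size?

No

An augmented fifth is 8 semitones but a perfect fifth is 7 semitones — different sizes.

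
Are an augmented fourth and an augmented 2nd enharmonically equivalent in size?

No

An augmented fourth is 6 semitones but an augmented second is 3 semitones — different sizes.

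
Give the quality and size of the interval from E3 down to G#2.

m6

Descending from E3 to G#2 is the same interval as ascending G#2 to E3.
G to E spans six letter names (G-A-B-C-D-E) — that makes it a sixth of some quality.
A major sixth would be 9 semitones, but G#2 to E3 is 8 — one semitone narrower, making it a minor sixth.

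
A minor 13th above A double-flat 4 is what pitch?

F double-flat 6

The thirteenth's letter: A up six letter names plus an octave → F.
A minor thirteenth spans 20 semitones, so from Abb4 the target pitch is Fbb6.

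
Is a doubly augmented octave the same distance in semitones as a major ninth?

Yes

A doubly augmented octave spans 14 semitones, and a major ninth also spans 14 semitones — they're enharmonic.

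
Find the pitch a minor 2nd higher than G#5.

A5

Two letter names up from G: A.
A minor second is 1 semitone; 1 semitone up from G#5 gives A5.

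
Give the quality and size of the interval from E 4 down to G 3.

major 6th

Descending from E4 to G3 is the same interval as ascending G3 to E4.
G to E spans six letter names (G-A-B-C-D-E), so the interval is some kind of sixth.
Counting semitones, G3→E4 is 9, which is the major sixth.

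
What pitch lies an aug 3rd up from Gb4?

B4

The third takes the letter from G up to B.
An augmented third spans 5 semitones, so from Gb4 the target pitch is B4.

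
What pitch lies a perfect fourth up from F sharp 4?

Four letter names up from F: B.
Moving 5 semitones up from F#4 (the size of a perfect fourth) reaches B4.

B 4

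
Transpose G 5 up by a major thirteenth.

E 7

The thirteenth's letter: G up six letter names plus an octave → E.
A major thirteenth spans 21 semitones, so from G5 the target pitch is E7.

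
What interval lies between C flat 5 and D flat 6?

C to D spans two letter names (C-D), plus an octave, so the interval is some kind of ninth.
Counting semitones, Cb5→Db6 is 14, which is the major ninth.
(Equivalently, a compound major second: a major second plus an octave.)

M9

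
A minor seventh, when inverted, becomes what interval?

Inverted interval numbers add to nine, so a seventh pairs with a second (7 + 2 = 9).
The quality also flips — minor becomes major — giving a major second.

M2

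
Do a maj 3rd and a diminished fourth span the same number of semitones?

Yes

A major third spans 4 semitones, and a diminished fourth also spans 4 semitones — they're enharmonic.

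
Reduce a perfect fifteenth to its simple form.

perfect octave

Each octave removed subtracts seven from the number: 15 − 7 = 8.
So a perfect fifteenth is an octave plus a perfect octave. The quality is unchanged.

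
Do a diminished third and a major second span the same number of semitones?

Yes

Both span 2 semitones: a diminished third and a major second are the same chromatic distance.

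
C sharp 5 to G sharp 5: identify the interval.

C to G spans five letter names (C-D-E-F-G): a fifth.
Counting semitones, C#5→G#5 is 7, which is the perfect fifth.

P5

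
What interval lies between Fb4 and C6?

A12

F to C spans five letter names (F-G-A-B-C), plus an octave, so the interval is some kind of twelfth.
Fb4 to C6 spans 20 semitones — one semitone wider than the perfect twelfth (19) — giving an augmented twelfth.
(Equivalently, a compound augmented fifth: an augmented fifth plus an octave.)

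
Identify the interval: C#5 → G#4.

Descending from C#5 to G#4 is the same interval as ascending G#4 to C#5.
G to C spans four letter names (G-A-B-C), so the interval is some kind of fourth.
G#4 to C#5 is 5 semitones, matching the perfect fourth exactly, so the quality is perfect.

perfect fourth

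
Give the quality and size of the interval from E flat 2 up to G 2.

major third

E to G spans three letter names (E-F-G) — that makes it a third of some quality.
The major third spans 4 semitones, and Eb2 to G2 is exactly 4 semitones — so this is a major third.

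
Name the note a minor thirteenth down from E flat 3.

The thirteenth's letter: E down six letter names plus an octave → G.
Moving 20 semitones down from Eb3 (the size of a minor thirteenth) reaches G1.

G 1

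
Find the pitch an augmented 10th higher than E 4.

The tenth's letter: E up three letter names plus an octave → G.
An augmented tenth is 17 semitones; 17 semitones up from E4 gives G##5.

G-double-sharp 5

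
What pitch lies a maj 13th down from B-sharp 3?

Six letters down from B (plus an octave) reaches D.
A major thirteenth is 21 semitones; 21 semitones down from B#3 gives D#2.

D-sharp 2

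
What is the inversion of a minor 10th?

First reduce the compound minor tenth to its simple form, a minor third.
Interval numbers invert to sum to nine: 3 + 6 = 9, so a third inverts to a sixth.
The quality also flips — minor becomes major — giving a major sixth.

M6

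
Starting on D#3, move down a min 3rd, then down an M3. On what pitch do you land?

A minor third down from D#3 is B#2.
A major third down from B#2 is G#2.

G#2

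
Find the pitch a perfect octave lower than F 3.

An octave keeps the letter name F, an octave down from F.
Moving 12 semitones down from F3 (the size of a perfect octave) reaches F2.

F 2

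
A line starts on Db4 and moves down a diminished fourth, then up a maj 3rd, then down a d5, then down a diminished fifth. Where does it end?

B##2

Db4 down a diminished fourth → A3 (4 semitones).
A major third up from A3 is C#4.
Down a diminished fifth from C#4: F##3 (6 semitones down).
F##3 down a diminished fifth → B##2 (6 semitones).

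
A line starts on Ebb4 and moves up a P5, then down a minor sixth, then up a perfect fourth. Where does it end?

Gb4

Up a perfect fifth from Ebb4: Bbb4 (7 semitones up).
Bbb4 down a minor sixth → Db4 (8 semitones).
Db4 up a perfect fourth → Gb4 (5 semitones).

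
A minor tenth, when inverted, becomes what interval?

First reduce the compound minor tenth to its simple form, a minor third.
The rule of nine gives the new number: 9 − 3 = 6, so a third becomes a sixth.
Quality inverts too: minor becomes major. That makes the inversion a major sixth.

major 6th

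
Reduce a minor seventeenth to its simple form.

Subtracting seven from the interval number removes an octave: 17 − 14 = 3.
So a minor seventeenth is 2 octaves plus a minor third. The quality is unchanged.

m3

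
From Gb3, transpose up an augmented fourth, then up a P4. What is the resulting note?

F4

An augmented fourth up from Gb3 is C4.
Up a perfect fourth from C4: F4 (5 semitones up).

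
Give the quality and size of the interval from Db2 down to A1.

diminished fourth

Descending from Db2 to A1 is the same interval as ascending A1 to Db2.
A to D spans four letter names (A-B-C-D): a fourth.
A perfect fourth would be 5 semitones; A1 to Db2 is 4, one semitone narrower, so the interval is diminished.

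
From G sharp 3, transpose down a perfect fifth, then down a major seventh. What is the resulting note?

D 2

Down a perfect fifth from G#3: C#3 (7 semitones down).
Down a major seventh from C#3: D2 (11 semitones down).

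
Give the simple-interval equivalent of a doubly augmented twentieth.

doubly augmented sixth

Take out 2 octaves (14 from the number): 20 − 14 = 6.
So a doubly augmented twentieth is 2 octaves plus a doubly augmented sixth. The quality is unchanged.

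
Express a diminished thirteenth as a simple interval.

Subtracting seven from the interval number removes an octave: 13 − 7 = 6.
Quality carries through unchanged, so the simple form is a diminished sixth.

diminished sixth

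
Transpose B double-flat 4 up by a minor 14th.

Counting seven letter names plus an octave up from B lands on A.
A minor fourteenth is 22 semitones; 22 semitones up from Bbb4 gives Abb6.

A double-flat 6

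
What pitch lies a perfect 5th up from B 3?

F-sharp 4

The fifth takes the letter from B up to F.
A perfect fifth is 7 semitones; 7 semitones up from B3 gives F#4.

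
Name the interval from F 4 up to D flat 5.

F to D spans six letter names (F-G-A-B-C-D), so the interval is some kind of sixth.
F4 to Db5 is 8 semitones, a half step short of the major sixth (9), so this is minor.

m6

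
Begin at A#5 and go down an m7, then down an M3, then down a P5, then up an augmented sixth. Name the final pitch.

Down a minor seventh from A#5: B#4 (10 semitones down).
A major third down from B#4 is G#4.
Down a perfect fifth from G#4: C#4 (7 semitones down).
An augmented sixth up from C#4 is A##4.

A##4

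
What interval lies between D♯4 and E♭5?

d9

D to E spans two letter names (D-E), plus an octave, so the interval is some kind of ninth.
The major ninth is 14 semitones; here we have 12, two semitones narrower: diminished.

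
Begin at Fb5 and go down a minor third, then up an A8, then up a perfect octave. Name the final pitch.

A minor third down from Fb5 is Db5.
Db5 up an augmented octave → D6 (13 semitones).
A perfect octave up from D6 is D7.

D7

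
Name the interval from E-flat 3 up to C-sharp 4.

augmented 6th

E to C spans six letter names (E-F-G-A-B-C), so the interval is some kind of sixth.
Eb3 to C#4 spans 10 semitones — one semitone wider than the major sixth (9) — giving an augmented sixth.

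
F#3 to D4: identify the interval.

F to D spans six letter names (F-G-A-B-C-D): a sixth.
F#3 to D4 is 8 semitones, a half step short of the major sixth (9), so this is minor.

m6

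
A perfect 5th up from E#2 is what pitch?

The fifth takes the letter from E up to B.
Moving 7 semitones up from E#2 (the size of a perfect fifth) reaches B#2.

B#2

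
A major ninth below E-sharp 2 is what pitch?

D-sharp 1

The ninth's letter: E down two letter names plus an octave → D.
A major ninth is 14 semitones; 14 semitones down from E#2 gives D#1.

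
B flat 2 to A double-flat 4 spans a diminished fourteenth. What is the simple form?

diminished 7th

Take out an octave (7 from the number): 14 − 7 = 7.
So a diminished fourteenth is an octave plus a diminished seventh. The quality is unchanged.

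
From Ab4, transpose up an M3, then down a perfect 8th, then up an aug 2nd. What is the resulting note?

D#4

Up a major third from Ab4: C5 (4 semitones up).
Down a perfect octave from C5: C4 (12 semitones down).
Up an augmented second from C4: D#4 (3 semitones up).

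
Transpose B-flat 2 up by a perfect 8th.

B-flat 3

The letter stays B (same as the start), shifted an octave up.
Moving 12 semitones up from Bb2 (the size of a perfect octave) reaches Bb3.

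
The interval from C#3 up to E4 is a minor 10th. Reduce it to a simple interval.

m3

Each octave removed subtracts seven from the number: 10 − 7 = 3.
Quality carries through unchanged, so the simple form is a minor third.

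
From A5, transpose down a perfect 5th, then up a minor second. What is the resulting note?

Eb5

A5 down a perfect fifth → D5 (7 semitones).
A minor second up from D5 is Eb5.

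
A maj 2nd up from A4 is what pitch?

Counting two letter names up from A lands on B.
A major second spans 2 semitones, so from A4 the target pitch is B4.

B4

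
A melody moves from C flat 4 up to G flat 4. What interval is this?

perfect fifth

C to G spans five letter names (C-D-E-F-G): a fifth.
The perfect fifth spans 7 semitones, and Cb4 to Gb4 is exactly 7 semitones — so this is a perfect fifth.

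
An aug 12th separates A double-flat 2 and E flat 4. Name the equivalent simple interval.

augmented 5th

Each octave removed subtracts seven from the number: 12 − 7 = 5.
Quality carries through unchanged, so the simple form is an augmented fifth.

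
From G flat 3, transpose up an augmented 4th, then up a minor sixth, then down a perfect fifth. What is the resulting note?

Gb3 up an augmented fourth → C4 (6 semitones).
A minor sixth up from C4 is Ab4.
A perfect fifth down from Ab4 is Db4.

D flat 4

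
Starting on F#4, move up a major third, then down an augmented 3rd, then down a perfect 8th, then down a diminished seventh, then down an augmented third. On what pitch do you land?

Eb2

Up a major third from F#4: A#4 (4 semitones up).
Down an augmented third from A#4: F4 (5 semitones down).
Down a perfect octave from F4: F3 (12 semitones down).
Down a diminished seventh from F3: G#2 (9 semitones down).
An augmented third down from G#2 is Eb2.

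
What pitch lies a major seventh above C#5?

Seven letter names up from C: B.
A major seventh is 11 semitones; 11 semitones up from C#5 gives B#5.

B#5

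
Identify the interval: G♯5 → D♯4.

perfect eleventh

Descending from G#5 to D#4 is the same interval as ascending D#4 to G#5.
D to G spans four letter names (D-E-F-G), plus an octave, so the interval is some kind of eleventh.
Counting semitones, D#4→G#5 is 17, which is the perfect eleventh.
(Equivalently, a compound perfect fourth: a perfect fourth plus an octave.)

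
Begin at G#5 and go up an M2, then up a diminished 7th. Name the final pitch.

A major second up from G#5 is A#5.
Up a diminished seventh from A#5: G6 (9 semitones up).

G6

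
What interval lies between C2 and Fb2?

d4

C to F spans four letter names (C-D-E-F), so the interval is some kind of fourth.
The perfect fourth is 5 semitones; here we have 4, one semitone narrower: diminished.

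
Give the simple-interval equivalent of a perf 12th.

Subtracting seven from the interval number removes an octave: 12 − 7 = 5.
That makes a perfect twelfth a compound perfect fifth — an octave plus a perfect fifth.

perfect fifth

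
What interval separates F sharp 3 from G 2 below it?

major seventh

Descending from F#3 to G2 is the same interval as ascending G2 to F#3.
G to F spans seven letter names (G-A-B-C-D-E-F) — that makes it a seventh of some quality.
The major seventh spans 11 semitones, and G2 to F#3 is exactly 11 semitones — so this is a major seventh.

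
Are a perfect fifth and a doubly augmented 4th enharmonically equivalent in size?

Yes

A perfect fifth spans 7 semitones, and a doubly augmented fourth also spans 7 semitones — they're enharmonic.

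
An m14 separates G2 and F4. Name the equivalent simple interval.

Subtracting seven from the interval number removes an octave: 14 − 7 = 7.
That makes a minor fourteenth a compound minor seventh — an octave plus a minor seventh.

minor 7th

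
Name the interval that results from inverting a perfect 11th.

perfect fifth

First reduce the compound perfect eleventh to its simple form, a perfect fourth.
The rule of nine gives the new number: 9 − 4 = 5, so a fourth becomes a fifth.
The quality also flips — perfect stays perfect — giving a perfect fifth.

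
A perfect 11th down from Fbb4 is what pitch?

Cbb3

The eleventh's letter: F down four letter names plus an octave → C.
Moving 17 semitones down from Fbb4 (the size of a perfect eleventh) reaches Cbb3.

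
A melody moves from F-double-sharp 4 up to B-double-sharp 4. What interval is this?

F to B spans four letter names (F-G-A-B), so the interval is some kind of fourth.
The perfect fourth is 5 semitones; here we have 6, one semitone wider: augmented.

augmented fourth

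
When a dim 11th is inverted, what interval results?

A5

First reduce the compound diminished eleventh to its simple form, a diminished fourth.
Interval numbers invert to sum to nine: 4 + 5 = 9, so a fourth inverts to a fifth.
And diminished becomes augmented under inversion, so we get an augmented fifth.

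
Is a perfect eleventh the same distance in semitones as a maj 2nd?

No

A perfect eleventh is 17 semitones but a major second is 2 semitones — different sizes.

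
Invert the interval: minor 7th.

Interval numbers invert to sum to nine: 7 + 2 = 9, so a seventh inverts to a second.
And minor becomes major under inversion, so we get a major second.

major 2nd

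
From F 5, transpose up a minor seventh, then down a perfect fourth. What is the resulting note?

B flat 5

A minor seventh up from F5 is Eb6.
A perfect fourth down from Eb6 is Bb5.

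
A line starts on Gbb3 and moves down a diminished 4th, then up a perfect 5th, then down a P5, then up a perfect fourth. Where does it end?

Gb3

Down a diminished fourth from Gbb3: Db3 (4 semitones down).
Db3 up a perfect fifth → Ab3 (7 semitones).
A perfect fifth down from Ab3 is Db3.
Db3 up a perfect fourth → Gb3 (5 semitones).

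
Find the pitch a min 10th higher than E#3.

The tenth's letter: E up three letter names plus an octave → G.
Moving 15 semitones up from E#3 (the size of a minor tenth) reaches G#4.

G#4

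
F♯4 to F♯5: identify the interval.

perfect octave

F to F is the same letter name, plus an octave, so the interval is some kind of octave.
The perfect octave spans 12 semitones, and F#4 to F#5 is exactly 12 semitones — so this is a perfect octave.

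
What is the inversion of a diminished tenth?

augmented sixth

First reduce the compound diminished tenth to its simple form, a diminished third.
The rule of nine gives the new number: 9 − 3 = 6, so a third becomes a sixth.
The quality also flips — diminished becomes augmented — giving an augmented sixth.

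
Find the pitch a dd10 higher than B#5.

Db7

The tenth's letter: B up three letter names plus an octave → D.
A doubly diminished tenth is 13 semitones; 13 semitones up from B#5 gives Db7.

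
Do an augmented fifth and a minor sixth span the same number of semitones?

An augmented fifth = 8 semitones = a minor sixth; enharmonically equal.

Yes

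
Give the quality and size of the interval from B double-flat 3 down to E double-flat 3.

Descending from Bbb3 to Ebb3 is the same interval as ascending Ebb3 to Bbb3.
E to B spans five letter names (E-F-G-A-B), so the interval is some kind of fifth.
The perfect fifth spans 7 semitones, and Ebb3 to Bbb3 is exactly 7 semitones — so this is a perfect fifth.

perfect fifth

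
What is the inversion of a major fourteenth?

First reduce the compound major fourteenth to its simple form, a major seventh.
Inverted interval numbers add to nine, so a seventh pairs with a second (7 + 2 = 9).
The quality also flips — major becomes minor — giving a minor second.

minor 2nd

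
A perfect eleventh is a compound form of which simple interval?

P4

Each octave removed subtracts seven from the number: 11 − 7 = 4.
So a perfect eleventh is an octave plus a perfect fourth. The quality is unchanged.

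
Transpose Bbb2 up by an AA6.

G#3

Six letter names up from B: G.
Moving 11 semitones up from Bbb2 (the size of a doubly augmented sixth) reaches G#3.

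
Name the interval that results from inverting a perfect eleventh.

First reduce the compound perfect eleventh to its simple form, a perfect fourth.
Inverted interval numbers add to nine, so a fourth pairs with a fifth (4 + 5 = 9).
And perfect stays perfect under inversion, so we get a perfect fifth.

perfect fifth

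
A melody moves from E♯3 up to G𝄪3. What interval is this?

E to G spans three letter names (E-F-G), so the interval is some kind of third.
E#3 to G##3 is 4 semitones, matching the major third exactly, so the quality is major.

major third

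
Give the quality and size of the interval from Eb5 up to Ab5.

perfect 4th

E to A spans four letter names (E-F-G-A) — that makes it a fourth of some quality.
The perfect fourth spans 5 semitones, and Eb5 to Ab5 is exactly 5 semitones — so this is a perfect fourth.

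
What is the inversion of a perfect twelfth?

First reduce the compound perfect twelfth to its simple form, a perfect fifth.
The rule of nine gives the new number: 9 − 5 = 4, so a fifth becomes a fourth.
The quality also flips — perfect stays perfect — giving a perfect fourth.

P4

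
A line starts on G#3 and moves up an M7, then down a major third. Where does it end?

D#4

A major seventh up from G#3 is F##4.
F##4 down a major third → D#4 (4 semitones).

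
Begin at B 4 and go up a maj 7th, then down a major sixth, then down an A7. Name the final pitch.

Up a major seventh from B4: A#5 (11 semitones up).
A major sixth down from A#5 is C#5.
An augmented seventh down from C#5 is Db4.

D flat 4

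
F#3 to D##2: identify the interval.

Descending from F#3 to D##2 is the same interval as ascending D##2 to F#3.
D to F spans three letter names (D-E-F), plus an octave — that makes it a tenth of some quality.
D##2 to F#3 spans 14 semitones — two semitones narrower than the major tenth (16) — giving a diminished tenth.
(Equivalently, a compound diminished third: a diminished third plus an octave.)

d10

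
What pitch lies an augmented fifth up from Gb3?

D4

Five letter names up from G: D.
Moving 8 semitones up from Gb3 (the size of an augmented fifth) reaches D4.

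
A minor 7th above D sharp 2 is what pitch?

Counting seven letter names up from D lands on C.
Moving 10 semitones up from D#2 (the size of a minor seventh) reaches C#3.

C sharp 3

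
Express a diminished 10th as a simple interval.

Subtracting seven from the interval number removes an octave: 10 − 7 = 3.
Quality carries through unchanged, so the simple form is a diminished third.

d3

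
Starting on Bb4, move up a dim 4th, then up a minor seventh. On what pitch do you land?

Dbb6

Bb4 up a diminished fourth → Ebb5 (4 semitones).
Up a minor seventh from Ebb5: Dbb6 (10 semitones up).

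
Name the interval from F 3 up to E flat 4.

F to E spans seven letter names (F-G-A-B-C-D-E), so the interval is some kind of seventh.
A major seventh would be 11 semitones, but F3 to Eb4 is 10 — one semitone narrower, making it a minor seventh.

minor 7th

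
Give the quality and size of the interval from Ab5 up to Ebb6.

diminished fifth

A to E spans five letter names (A-B-C-D-E) — that makes it a fifth of some quality.
The perfect fifth is 7 semitones; here we have 6, one semitone narrower: diminished.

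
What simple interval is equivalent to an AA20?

Take out 2 octaves (14 from the number): 20 − 14 = 6.
Quality carries through unchanged, so the simple form is a doubly augmented sixth.

doubly augmented 6th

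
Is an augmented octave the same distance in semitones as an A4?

13 semitones (augmented octave) vs 6 semitones (augmented fourth): not equal.

No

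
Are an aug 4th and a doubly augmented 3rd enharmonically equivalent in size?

Yes

An augmented fourth = 6 semitones = a doubly augmented third; enharmonically equal.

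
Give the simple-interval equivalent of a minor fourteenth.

m7

Take out an octave (7 from the number): 14 − 7 = 7.
That makes a minor fourteenth a compound minor seventh — an octave plus a minor seventh.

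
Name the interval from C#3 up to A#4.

major thirteenth

C to A spans six letter names (C-D-E-F-G-A), plus an octave, so the interval is some kind of thirteenth.
The major thirteenth spans 21 semitones, and C#3 to A#4 is exactly 21 semitones — so this is a major thirteenth.
(Equivalently, a compound major sixth: a major sixth plus an octave.)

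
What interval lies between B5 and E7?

B to E spans four letter names (B-C-D-E), plus an octave: an eleventh.
Counting semitones, B5→E7 is 17, which is the perfect eleventh.
(Equivalently, a compound perfect fourth: a perfect fourth plus an octave.)

P11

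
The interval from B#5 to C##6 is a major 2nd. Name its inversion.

Inverted interval numbers add to nine, so a second pairs with a seventh (2 + 7 = 9).
The quality also flips — major becomes minor — giving a minor seventh.

minor seventh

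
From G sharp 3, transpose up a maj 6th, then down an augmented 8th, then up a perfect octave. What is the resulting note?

E 4

Up a major sixth from G#3: E#4 (9 semitones up).
Down an augmented octave from E#4: E3 (13 semitones down).
E3 up a perfect octave → E4 (12 semitones).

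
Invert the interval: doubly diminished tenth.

doubly augmented 6th

First reduce the compound doubly diminished tenth to its simple form, a doubly diminished third.
Interval numbers invert to sum to nine: 3 + 6 = 9, so a third inverts to a sixth.
Quality inverts too: doubly diminished becomes doubly augmented. That makes the inversion a doubly augmented sixth.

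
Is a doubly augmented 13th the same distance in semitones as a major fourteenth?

Yes

A doubly augmented thirteenth spans 23 semitones, and a major fourteenth also spans 23 semitones — they're enharmonic.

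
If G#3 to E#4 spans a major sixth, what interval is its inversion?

minor third

Inverted interval numbers add to nine, so a sixth pairs with a third (6 + 3 = 9).
The quality also flips — major becomes minor — giving a minor third.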